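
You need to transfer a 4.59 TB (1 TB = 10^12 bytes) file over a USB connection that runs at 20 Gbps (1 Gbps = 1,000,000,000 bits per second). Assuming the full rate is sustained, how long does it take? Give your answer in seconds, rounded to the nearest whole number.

1,836 seconds

4.59 TB = 4,590,000,000,000 bytes = 36,720,000,000,000 bits
20 Gbps = 20,000,000,000 bits/s
time = 36,720,000,000,000 / 20,000,000,000 = 1,836 s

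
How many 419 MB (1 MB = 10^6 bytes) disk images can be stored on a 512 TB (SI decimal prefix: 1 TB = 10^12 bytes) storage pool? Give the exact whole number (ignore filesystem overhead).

Capacity: 512 TB = 512,000,000,000,000 bytes
Per item: 419 MB = 419,000,000 bytes
⌊512,000,000,000,000 / 419,000,000⌋ = 1,221,957

1,221,957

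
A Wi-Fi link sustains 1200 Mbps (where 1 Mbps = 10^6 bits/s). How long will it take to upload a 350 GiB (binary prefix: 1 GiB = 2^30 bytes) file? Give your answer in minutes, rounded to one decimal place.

350 GiB = 375,809,638,400 bytes = 3,006,477,107,200 bits
1200 Mbps = 1,200,000,000 bits/s
time = 3,006,477,107,200 / 1,200,000,000 = 2,505.40 s
2,505.40 s / 60 = 41.8 minutes

41.8 minutes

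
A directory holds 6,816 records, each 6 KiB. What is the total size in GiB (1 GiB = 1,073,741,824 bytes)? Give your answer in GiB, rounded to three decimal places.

0.039 GiB

Total = 6,816 × 6 KiB = 40,896 KiB
= 40,896 × 1,024 bytes = 41,877,504 bytes
1 GiB = 1,073,741,824 bytes
41,877,504 / 1,073,741,824 = 0.039 GiB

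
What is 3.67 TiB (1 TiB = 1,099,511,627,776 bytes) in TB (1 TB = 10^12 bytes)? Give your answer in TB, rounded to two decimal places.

4.04 TB

3.67 TiB × 1,099,511,627,776 bytes/TiB = 4,035,207,673,937.92 bytes
1 TB = 1,000,000,000,000 bytes
4,035,207,673,937.92 / 1,000,000,000,000 = 4.04 TB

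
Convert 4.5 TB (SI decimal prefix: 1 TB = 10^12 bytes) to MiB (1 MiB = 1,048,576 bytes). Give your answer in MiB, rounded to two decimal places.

4.5 TB = 4.5 × 10^12 bytes = 4,500,000,000,000 bytes
1 MiB = 2^20 bytes = 1,048,576 bytes
4,500,000,000,000 / 1,048,576 = 4,291,534.42 MiB

4,291,534.42 MiB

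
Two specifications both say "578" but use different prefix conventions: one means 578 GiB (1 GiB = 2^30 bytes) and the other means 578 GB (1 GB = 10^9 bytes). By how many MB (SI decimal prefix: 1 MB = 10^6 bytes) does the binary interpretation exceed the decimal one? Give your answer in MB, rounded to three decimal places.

42,622.774 MB

578 GiB = 578 × 1,073,741,824 = 620,622,774,272 bytes
578 GB = 578 × 1,000,000,000 = 578,000,000,000 bytes
difference = 42,622,774,272 bytes
42,622,774,272 / 1,000,000 = 42,622.774 MB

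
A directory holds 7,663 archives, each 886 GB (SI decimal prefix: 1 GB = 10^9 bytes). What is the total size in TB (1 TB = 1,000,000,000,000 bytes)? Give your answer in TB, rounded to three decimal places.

Total = 7,663 × 886 GB = 6,789,418 GB
= 6,789,418 × 1,000,000,000 bytes = 6,789,418,000,000,000 bytes
1 TB = 1,000,000,000,000 bytes
6,789,418,000,000,000 / 1,000,000,000,000 = 6,789.418 TB

6,789.418 TB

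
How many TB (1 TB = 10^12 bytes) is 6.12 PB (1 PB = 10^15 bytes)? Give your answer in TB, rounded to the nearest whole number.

6,120 TB

6.12 PB × 1,000,000,000,000,000 bytes/PB = 6,120,000,000,000,000 bytes
1 TB = 10^12 bytes = 1,000,000,000,000 bytes
6,120,000,000,000,000 / 1,000,000,000,000 = 6,120 TB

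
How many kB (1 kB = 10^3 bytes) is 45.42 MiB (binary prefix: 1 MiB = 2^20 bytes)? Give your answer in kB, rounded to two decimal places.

45.42 MiB = 45.42 × 2^20 bytes = 47,626,321.92 bytes
1 kB = 1,000 bytes
47,626,321.92 / 1,000 = 47,626.32 kB

47,626.32 kB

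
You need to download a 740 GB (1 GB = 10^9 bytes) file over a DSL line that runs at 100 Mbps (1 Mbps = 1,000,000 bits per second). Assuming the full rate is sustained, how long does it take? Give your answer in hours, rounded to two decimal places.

16.44 hours

740 GB = 740,000,000,000 bytes = 5,920,000,000,000 bits
100 Mbps = 100,000,000 bits/s
time = 5,920,000,000,000 / 100,000,000 = 59,200.0000 s
59,200.0000 s / 3600 = 16.44 hours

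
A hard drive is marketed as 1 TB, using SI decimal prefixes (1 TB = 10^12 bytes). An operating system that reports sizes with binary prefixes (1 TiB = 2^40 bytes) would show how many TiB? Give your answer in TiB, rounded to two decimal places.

1 TB = 1 × 10^12 bytes = 1,000,000,000,000 bytes
1 TiB = 1,099,511,627,776 bytes
1,000,000,000,000 / 1,099,511,627,776 = 0.91 TiB

0.91 TiB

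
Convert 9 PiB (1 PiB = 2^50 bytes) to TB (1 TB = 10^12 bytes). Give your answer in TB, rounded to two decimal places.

9 PiB × 1,125,899,906,842,624 bytes/PiB = 10,133,099,161,583,616 bytes
1 TB = 10^12 bytes = 1,000,000,000,000 bytes
10,133,099,161,583,616 / 1,000,000,000,000 = 10,133.10 TB

10,133.10 TB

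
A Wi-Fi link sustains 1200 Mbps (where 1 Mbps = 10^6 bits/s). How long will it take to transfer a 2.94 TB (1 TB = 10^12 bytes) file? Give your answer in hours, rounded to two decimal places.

2.94 TB = 2,940,000,000,000 bytes = 23,520,000,000,000 bits
1200 Mbps = 1,200,000,000 bits/s
time = 23,520,000,000,000 / 1,200,000,000 = 19,600.0000 s
19,600.0000 s / 3600 = 5.44 hours

5.44 hours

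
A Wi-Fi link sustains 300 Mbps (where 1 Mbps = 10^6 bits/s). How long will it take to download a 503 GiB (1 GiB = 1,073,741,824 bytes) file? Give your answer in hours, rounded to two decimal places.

4.00 hours

503 GiB = 540,092,137,472 bytes = 4,320,737,099,776 bits
300 Mbps = 300,000,000 bits/s
time = 4,320,737,099,776 / 300,000,000 = 14,402.4570 s
14,402.4570 s / 3600 = 4.00 hours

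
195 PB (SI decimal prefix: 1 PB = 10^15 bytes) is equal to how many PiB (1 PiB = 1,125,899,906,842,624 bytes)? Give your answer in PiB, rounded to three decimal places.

173.195 PiB

195 PB = 195 × 10^15 bytes = 195,000,000,000,000,000 bytes
1 PiB = 2^50 bytes = 1,125,899,906,842,624 bytes
195,000,000,000,000,000 / 1,125,899,906,842,624 = 173.195 PiB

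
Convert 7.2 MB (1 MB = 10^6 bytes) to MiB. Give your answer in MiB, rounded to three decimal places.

7.2 MB × 1,000,000 bytes/MB = 7,200,000 bytes
1 MiB = 2^20 bytes = 1,048,576 bytes
7,200,000 / 1,048,576 = 6.866 MiB

6.866 MiB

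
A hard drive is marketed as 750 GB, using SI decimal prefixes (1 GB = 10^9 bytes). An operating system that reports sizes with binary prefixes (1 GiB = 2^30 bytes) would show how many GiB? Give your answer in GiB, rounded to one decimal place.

698.5 GiB

750 GB × 1,000,000,000 bytes/GB = 750,000,000,000 bytes
1 GiB = 1,073,741,824 bytes
750,000,000,000 / 1,073,741,824 = 698.5 GiB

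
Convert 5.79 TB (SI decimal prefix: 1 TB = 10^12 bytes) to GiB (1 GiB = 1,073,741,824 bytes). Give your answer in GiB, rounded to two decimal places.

5.79 TB × 1,000,000,000,000 bytes/TB = 5,790,000,000,000 bytes
1 GiB = 1,073,741,824 bytes
5,790,000,000,000 / 1,073,741,824 = 5,392.36 GiB

5,392.36 GiB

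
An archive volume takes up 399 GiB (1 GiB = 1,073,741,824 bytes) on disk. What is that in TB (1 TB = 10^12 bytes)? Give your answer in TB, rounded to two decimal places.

399 GiB = 399 × 2^30 bytes = 428,422,987,776 bytes
1 TB = 1,000,000,000,000 bytes
428,422,987,776 / 1,000,000,000,000 = 0.43 TB

0.43 TB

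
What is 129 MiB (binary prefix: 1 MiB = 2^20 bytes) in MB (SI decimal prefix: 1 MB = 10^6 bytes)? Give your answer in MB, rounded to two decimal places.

135.27 MB

129 MiB = 129 × 2^20 bytes = 135,266,304 bytes
1 MB = 10^6 bytes = 1,000,000 bytes
135,266,304 / 1,000,000 = 135.27 MB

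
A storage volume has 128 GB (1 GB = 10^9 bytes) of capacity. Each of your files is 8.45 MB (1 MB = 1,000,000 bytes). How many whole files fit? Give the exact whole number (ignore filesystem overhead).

15,147

Capacity: 128 GB = 128,000,000,000 bytes
Per item: 8.45 MB = 8,450,000 bytes
⌊128,000,000,000 / 8,450,000⌋ = 15,147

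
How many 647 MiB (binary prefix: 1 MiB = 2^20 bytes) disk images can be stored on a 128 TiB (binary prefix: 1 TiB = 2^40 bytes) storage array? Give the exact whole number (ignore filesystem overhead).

207,446

Capacity: 128 TiB = 140,737,488,355,328 bytes
Per item: 647 MiB = 678,428,672 bytes
⌊140,737,488,355,328 / 678,428,672⌋ = 207,446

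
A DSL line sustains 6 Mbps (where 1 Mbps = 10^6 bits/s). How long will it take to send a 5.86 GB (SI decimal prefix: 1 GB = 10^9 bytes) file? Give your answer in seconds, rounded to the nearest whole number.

5.86 GB = 5,860,000,000 bytes = 46,880,000,000 bits
6 Mbps = 6,000,000 bits/s
time = 46,880,000,000 / 6,000,000 = 7,813 s

7,813 seconds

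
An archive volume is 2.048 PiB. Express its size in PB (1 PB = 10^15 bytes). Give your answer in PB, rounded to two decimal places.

2.31 PB

2.048 PiB = 2.048 × 2^50 bytes = 2,305,843,009,213,693.952 bytes
1 PB = 10^15 bytes = 1,000,000,000,000,000 bytes
2,305,843,009,213,693.952 / 1,000,000,000,000,000 = 2.31 PB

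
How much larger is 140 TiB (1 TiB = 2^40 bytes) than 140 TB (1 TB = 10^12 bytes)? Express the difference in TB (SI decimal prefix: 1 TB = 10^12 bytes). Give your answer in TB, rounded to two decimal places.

140 TiB = 140 × 1,099,511,627,776 = 153,931,627,888,640 bytes
140 TB = 140 × 1,000,000,000,000 = 140,000,000,000,000 bytes
difference = 13,931,627,888,640 bytes
13,931,627,888,640 / 1,000,000,000,000 = 13.93 TB

13.93 TB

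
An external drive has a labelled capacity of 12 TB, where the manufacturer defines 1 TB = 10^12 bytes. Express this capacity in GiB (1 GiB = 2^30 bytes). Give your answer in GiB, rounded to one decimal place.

11,175.9 GiB

12 TB = 12 × 10^12 bytes = 12,000,000,000,000 bytes
1 GiB = 1,073,741,824 bytes
12,000,000,000,000 / 1,073,741,824 = 11,175.9 GiB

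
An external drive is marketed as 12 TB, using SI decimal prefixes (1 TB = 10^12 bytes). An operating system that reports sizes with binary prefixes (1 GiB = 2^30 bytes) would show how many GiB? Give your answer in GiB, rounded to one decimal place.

12 TB × 1,000,000,000,000 bytes/TB = 12,000,000,000,000 bytes
1 GiB = 2^30 bytes = 1,073,741,824 bytes
12,000,000,000,000 / 1,073,741,824 = 11,175.9 GiB

11,175.9 GiB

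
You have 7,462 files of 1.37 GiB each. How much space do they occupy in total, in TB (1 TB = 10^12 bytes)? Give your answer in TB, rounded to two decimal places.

Total = 7,462 × 1.37 GiB = 10222.94 GiB
= 10222.94 × 1,073,741,824 bytes = 10,976,798,242,242.56 bytes
1 TB = 1,000,000,000,000 bytes
10,976,798,242,242.56 / 1,000,000,000,000 = 10.98 TB

10.98 TB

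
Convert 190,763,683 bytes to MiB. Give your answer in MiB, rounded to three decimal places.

190,763,683 bytes given.
1 MiB = 2^20 bytes = 1,048,576 bytes
190,763,683 / 1,048,576 = 181.926 MiB

181.926 MiB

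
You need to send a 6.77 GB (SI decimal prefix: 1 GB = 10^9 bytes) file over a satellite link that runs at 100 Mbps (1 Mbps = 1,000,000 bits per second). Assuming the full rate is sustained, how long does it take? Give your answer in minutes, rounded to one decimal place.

9.0 minutes

6.77 GB = 6,770,000,000 bytes = 54,160,000,000 bits
100 Mbps = 100,000,000 bits/s
time = 54,160,000,000 / 100,000,000 = 541.60 s
541.60 s / 60 = 9.0 minutes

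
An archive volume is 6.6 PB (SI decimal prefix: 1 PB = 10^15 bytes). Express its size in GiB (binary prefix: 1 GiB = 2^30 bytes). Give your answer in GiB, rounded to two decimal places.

6,146,728.99 GiB

6.6 PB × 1,000,000,000,000,000 bytes/PB = 6,600,000,000,000,000 bytes
1 GiB = 1,073,741,824 bytes
6,600,000,000,000,000 / 1,073,741,824 = 6,146,728.99 GiB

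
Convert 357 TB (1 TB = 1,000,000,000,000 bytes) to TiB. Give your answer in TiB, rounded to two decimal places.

324.69 TiB

357 TB = 357 × 10^12 bytes = 357,000,000,000,000 bytes
1 TiB = 1,099,511,627,776 bytes
357,000,000,000,000 / 1,099,511,627,776 = 324.69 TiB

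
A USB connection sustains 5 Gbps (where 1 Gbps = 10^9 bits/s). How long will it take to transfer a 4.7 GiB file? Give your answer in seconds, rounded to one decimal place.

8.1 seconds

4.7 GiB = 5,046,586,572.8 bytes = 40,372,692,582.4 bits
5 Gbps = 5,000,000,000 bits/s
time = 40,372,692,582.4 / 5,000,000,000 = 8.1 s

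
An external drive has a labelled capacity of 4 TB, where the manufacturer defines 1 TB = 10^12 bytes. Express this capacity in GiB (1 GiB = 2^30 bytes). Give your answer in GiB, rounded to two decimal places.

4 TB × 1,000,000,000,000 bytes/TB = 4,000,000,000,000 bytes
1 GiB = 2^30 bytes = 1,073,741,824 bytes
4,000,000,000,000 / 1,073,741,824 = 3,725.29 GiB

3,725.29 GiB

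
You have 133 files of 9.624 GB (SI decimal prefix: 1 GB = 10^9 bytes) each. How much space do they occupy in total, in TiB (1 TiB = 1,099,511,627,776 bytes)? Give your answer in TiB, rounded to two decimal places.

Total = 133 × 9.624 GB = 1279.992 GB
= 1279.992 × 1,000,000,000 bytes = 1,279,992,000,000 bytes
1 TiB = 1,099,511,627,776 bytes
1,279,992,000,000 / 1,099,511,627,776 = 1.16 TiB

1.16 TiB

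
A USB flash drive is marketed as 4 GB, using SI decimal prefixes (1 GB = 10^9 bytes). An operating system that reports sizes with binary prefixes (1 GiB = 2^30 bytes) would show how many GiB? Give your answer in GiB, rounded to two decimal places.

3.73 GiB

4 GB × 1,000,000,000 bytes/GB = 4,000,000,000 bytes
1 GiB = 1,073,741,824 bytes
4,000,000,000 / 1,073,741,824 = 3.73 GiB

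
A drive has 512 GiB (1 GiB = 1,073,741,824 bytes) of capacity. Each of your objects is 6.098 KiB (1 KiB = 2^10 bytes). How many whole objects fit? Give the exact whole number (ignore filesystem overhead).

88,040,490

Capacity: 512 GiB = 549,755,813,888 bytes
Per item: 6.098 KiB = 6,244.352 bytes
⌊549,755,813,888 / 6,244.352⌋ = 88,040,490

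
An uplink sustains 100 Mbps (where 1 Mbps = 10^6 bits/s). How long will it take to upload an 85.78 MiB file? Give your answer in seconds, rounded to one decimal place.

85.78 MiB = 89,946,849.28 bytes = 719,574,794.24 bits
100 Mbps = 100,000,000 bits/s
time = 719,574,794.24 / 100,000,000 = 7.2 s

7.2 seconds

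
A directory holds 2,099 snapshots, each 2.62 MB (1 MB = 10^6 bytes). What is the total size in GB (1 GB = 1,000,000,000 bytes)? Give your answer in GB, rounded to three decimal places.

5.499 GB

Total = 2,099 × 2.62 MB = 5499.38 MB
= 5499.38 × 1,000,000 bytes = 5,499,380,000 bytes
1 GB = 1,000,000,000 bytes
5,499,380,000 / 1,000,000,000 = 5.499 GB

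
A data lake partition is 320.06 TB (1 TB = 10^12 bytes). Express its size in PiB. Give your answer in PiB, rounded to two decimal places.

0.28 PiB

320.06 TB = 320.06 × 10^12 bytes = 320,060,000,000,000 bytes
1 PiB = 2^50 bytes = 1,125,899,906,842,624 bytes
320,060,000,000,000 / 1,125,899,906,842,624 = 0.28 PiB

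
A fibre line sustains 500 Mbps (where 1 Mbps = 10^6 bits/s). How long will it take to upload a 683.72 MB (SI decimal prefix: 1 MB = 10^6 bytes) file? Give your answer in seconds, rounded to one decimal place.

10.9 seconds

683.72 MB = 683,720,000 bytes = 5,469,760,000 bits
500 Mbps = 500,000,000 bits/s
time = 5,469,760,000 / 500,000,000 = 10.9 s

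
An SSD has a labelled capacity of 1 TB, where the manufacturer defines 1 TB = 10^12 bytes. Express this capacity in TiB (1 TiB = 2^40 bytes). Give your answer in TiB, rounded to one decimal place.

1 TB = 1 × 10^12 bytes = 1,000,000,000,000 bytes
1 TiB = 2^40 bytes = 1,099,511,627,776 bytes
1,000,000,000,000 / 1,099,511,627,776 = 0.9 TiB

0.9 TiB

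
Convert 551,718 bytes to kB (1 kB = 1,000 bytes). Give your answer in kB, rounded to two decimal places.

551,718 bytes given.
1 kB = 1,000 bytes
551,718 / 1,000 = 551.72 kB

551.72 kB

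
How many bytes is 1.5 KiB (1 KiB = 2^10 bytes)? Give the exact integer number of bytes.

1,536 bytes

1.5 × 1,024 = 1,536 bytes  (1 KiB = 2^10 bytes)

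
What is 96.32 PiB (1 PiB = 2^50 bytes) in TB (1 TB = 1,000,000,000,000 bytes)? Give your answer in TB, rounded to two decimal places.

108,446.68 TB

96.32 PiB = 96.32 × 2^50 bytes = 108,446,679,027,081,543.68 bytes
1 TB = 10^12 bytes = 1,000,000,000,000 bytes
108,446,679,027,081,543.68 / 1,000,000,000,000 = 108,446.68 TB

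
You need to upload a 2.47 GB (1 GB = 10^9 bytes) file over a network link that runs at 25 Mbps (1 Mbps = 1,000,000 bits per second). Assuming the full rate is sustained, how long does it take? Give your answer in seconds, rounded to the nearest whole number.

2.47 GB = 2,470,000,000 bytes = 19,760,000,000 bits
25 Mbps = 25,000,000 bits/s
time = 19,760,000,000 / 25,000,000 = 790 s

790 seconds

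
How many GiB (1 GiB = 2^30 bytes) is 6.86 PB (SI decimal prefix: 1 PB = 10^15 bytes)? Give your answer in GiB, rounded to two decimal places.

6,388,872.86 GiB

6.86 PB × 1,000,000,000,000,000 bytes/PB = 6,860,000,000,000,000 bytes
1 GiB = 2^30 bytes = 1,073,741,824 bytes
6,860,000,000,000,000 / 1,073,741,824 = 6,388,872.86 GiB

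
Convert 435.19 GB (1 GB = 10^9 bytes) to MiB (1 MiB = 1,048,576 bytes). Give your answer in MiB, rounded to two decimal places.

435.19 GB = 435.19 × 10^9 bytes = 435,190,000,000 bytes
1 MiB = 1,048,576 bytes
435,190,000,000 / 1,048,576 = 415,029.53 MiB

415,029.53 MiB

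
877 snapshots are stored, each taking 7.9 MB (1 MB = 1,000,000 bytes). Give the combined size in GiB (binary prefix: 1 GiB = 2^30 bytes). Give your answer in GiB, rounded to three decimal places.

Total = 877 × 7.9 MB = 6928.3 MB
= 6928.3 × 1,000,000 bytes = 6,928,300,000 bytes
1 GiB = 1,073,741,824 bytes
6,928,300,000 / 1,073,741,824 = 6.452 GiB

6.452 GiB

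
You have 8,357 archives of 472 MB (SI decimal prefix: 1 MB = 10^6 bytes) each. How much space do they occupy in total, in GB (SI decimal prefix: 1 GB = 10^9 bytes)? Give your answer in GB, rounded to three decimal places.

Total = 8,357 × 472 MB = 3,944,504 MB
= 3,944,504 × 1,000,000 bytes = 3,944,504,000,000 bytes
1 GB = 1,000,000,000 bytes
3,944,504,000,000 / 1,000,000,000 = 3,944.504 GB

3,944.504 GB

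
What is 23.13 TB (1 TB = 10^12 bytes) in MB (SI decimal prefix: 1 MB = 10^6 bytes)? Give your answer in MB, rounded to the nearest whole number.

23,130,000 MB

23.13 TB = 23.13 × 10^12 bytes = 23,130,000,000,000 bytes
1 MB = 1,000,000 bytes
23,130,000,000,000 / 1,000,000 = 23,130,000 MB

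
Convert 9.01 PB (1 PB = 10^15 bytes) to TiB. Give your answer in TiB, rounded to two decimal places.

9.01 PB = 9.01 × 10^15 bytes = 9,010,000,000,000,000 bytes
1 TiB = 2^40 bytes = 1,099,511,627,776 bytes
9,010,000,000,000,000 / 1,099,511,627,776 = 8,194.55 TiB

8,194.55 TiB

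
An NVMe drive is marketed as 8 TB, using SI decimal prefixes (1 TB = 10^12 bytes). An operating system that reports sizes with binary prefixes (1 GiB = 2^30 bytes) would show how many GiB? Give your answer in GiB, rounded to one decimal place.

8 TB × 1,000,000,000,000 bytes/TB = 8,000,000,000,000 bytes
1 GiB = 2^30 bytes = 1,073,741,824 bytes
8,000,000,000,000 / 1,073,741,824 = 7,450.6 GiB

7,450.6 GiB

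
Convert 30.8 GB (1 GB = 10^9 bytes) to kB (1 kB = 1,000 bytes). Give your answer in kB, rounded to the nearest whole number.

30.8 GB = 30.8 × 10^9 bytes = 30,800,000,000 bytes
1 kB = 10^3 bytes = 1,000 bytes
30,800,000,000 / 1,000 = 30,800,000 kB

30,800,000 kB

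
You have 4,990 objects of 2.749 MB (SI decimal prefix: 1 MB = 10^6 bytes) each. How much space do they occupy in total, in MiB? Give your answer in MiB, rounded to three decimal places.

Total = 4,990 × 2.749 MB = 13717.51 MB
= 13717.51 × 1,000,000 bytes = 13,717,510,000 bytes
1 MiB = 1,048,576 bytes
13,717,510,000 / 1,048,576 = 13,082.037 MiB

13,082.037 MiB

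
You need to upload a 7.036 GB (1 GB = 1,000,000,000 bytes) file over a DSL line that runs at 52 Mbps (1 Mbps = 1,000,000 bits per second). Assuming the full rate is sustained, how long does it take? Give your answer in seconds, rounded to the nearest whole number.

1,082 seconds

7.036 GB = 7,036,000,000 bytes = 56,288,000,000 bits
52 Mbps = 52,000,000 bits/s
time = 56,288,000,000 / 52,000,000 = 1,082 s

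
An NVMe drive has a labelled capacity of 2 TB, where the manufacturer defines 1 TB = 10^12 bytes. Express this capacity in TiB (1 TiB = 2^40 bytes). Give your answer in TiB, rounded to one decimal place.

2 TB × 1,000,000,000,000 bytes/TB = 2,000,000,000,000 bytes
1 TiB = 2^40 bytes = 1,099,511,627,776 bytes
2,000,000,000,000 / 1,099,511,627,776 = 1.8 TiB

1.8 TiB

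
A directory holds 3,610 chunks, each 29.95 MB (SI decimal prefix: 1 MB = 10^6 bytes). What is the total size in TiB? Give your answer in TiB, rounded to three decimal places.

0.098 TiB

Total = 3,610 × 29.95 MB = 108119.5 MB
= 108119.5 × 1,000,000 bytes = 108,119,500,000 bytes
1 TiB = 1,099,511,627,776 bytes
108,119,500,000 / 1,099,511,627,776 = 0.098 TiB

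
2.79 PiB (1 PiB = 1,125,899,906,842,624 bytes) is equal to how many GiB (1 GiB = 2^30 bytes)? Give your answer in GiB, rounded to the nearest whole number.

2,925,527 GiB

2.79 PiB = 2.79 × 2^50 bytes = 3,141,260,740,090,920.96 bytes
1 GiB = 2^30 bytes = 1,073,741,824 bytes
3,141,260,740,090,920.96 / 1,073,741,824 = 2,925,527 GiB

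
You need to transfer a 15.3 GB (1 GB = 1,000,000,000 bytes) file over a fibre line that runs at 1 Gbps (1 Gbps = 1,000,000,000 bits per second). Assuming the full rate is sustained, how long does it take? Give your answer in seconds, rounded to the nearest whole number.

15.3 GB = 15,300,000,000 bytes = 122,400,000,000 bits
1 Gbps = 1,000,000,000 bits/s
time = 122,400,000,000 / 1,000,000,000 = 122 s

122 seconds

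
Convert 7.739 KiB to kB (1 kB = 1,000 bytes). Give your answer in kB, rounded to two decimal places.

7.739 KiB = 7.739 × 2^10 bytes = 7,924.736 bytes
1 kB = 1,000 bytes
7,924.736 / 1,000 = 7.92 kB

7.92 kB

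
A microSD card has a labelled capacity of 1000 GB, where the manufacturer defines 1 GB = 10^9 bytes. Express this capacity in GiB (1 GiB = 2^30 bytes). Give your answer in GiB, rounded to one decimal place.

1000 GB = 1000 × 10^9 bytes = 1,000,000,000,000 bytes
1 GiB = 1,073,741,824 bytes
1,000,000,000,000 / 1,073,741,824 = 931.3 GiB

931.3 GiB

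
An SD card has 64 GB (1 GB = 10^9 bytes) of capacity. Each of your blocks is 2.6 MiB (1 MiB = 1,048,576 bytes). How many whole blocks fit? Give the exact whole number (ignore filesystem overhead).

Capacity: 64 GB = 64,000,000,000 bytes
Per item: 2.6 MiB = 2,726,297.6 bytes
⌊64,000,000,000 / 2,726,297.6⌋ = 23,475

23,475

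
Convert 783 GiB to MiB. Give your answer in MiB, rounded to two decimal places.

783 GiB = 783 × 2^30 bytes = 840,739,848,192 bytes
1 MiB = 1,048,576 bytes
840,739,848,192 / 1,048,576 = 801,792.00 MiB

801,792.00 MiB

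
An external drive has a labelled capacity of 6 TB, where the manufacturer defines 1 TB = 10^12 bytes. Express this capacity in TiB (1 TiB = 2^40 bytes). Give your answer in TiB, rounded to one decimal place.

5.5 TiB

6 TB = 6 × 10^12 bytes = 6,000,000,000,000 bytes
1 TiB = 2^40 bytes = 1,099,511,627,776 bytes
6,000,000,000,000 / 1,099,511,627,776 = 5.5 TiB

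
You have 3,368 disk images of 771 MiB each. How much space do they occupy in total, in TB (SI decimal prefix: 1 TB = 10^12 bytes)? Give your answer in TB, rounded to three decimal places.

2.723 TB

Total = 3,368 × 771 MiB = 2,596,728 MiB
= 2,596,728 × 1,048,576 bytes = 2,722,866,659,328 bytes
1 TB = 1,000,000,000,000 bytes
2,722,866,659,328 / 1,000,000,000,000 = 2.723 TB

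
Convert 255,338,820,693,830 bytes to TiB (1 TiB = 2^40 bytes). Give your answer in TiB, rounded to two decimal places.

232.23 TiB

255,338,820,693,830 bytes given.
1 TiB = 1,099,511,627,776 bytes
255,338,820,693,830 / 1,099,511,627,776 = 232.23 TiB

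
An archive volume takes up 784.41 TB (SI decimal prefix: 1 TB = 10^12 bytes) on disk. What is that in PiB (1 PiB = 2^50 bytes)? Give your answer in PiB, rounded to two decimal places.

0.70 PiB

784.41 TB × 1,000,000,000,000 bytes/TB = 784,410,000,000,000 bytes
1 PiB = 1,125,899,906,842,624 bytes
784,410,000,000,000 / 1,125,899,906,842,624 = 0.70 PiB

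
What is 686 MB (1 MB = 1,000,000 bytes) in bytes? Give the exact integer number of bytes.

686 × 1,000,000 = 686,000,000 bytes

686,000,000 bytes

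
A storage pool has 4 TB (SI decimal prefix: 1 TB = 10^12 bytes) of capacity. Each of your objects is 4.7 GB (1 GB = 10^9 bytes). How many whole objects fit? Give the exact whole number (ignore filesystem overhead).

Capacity: 4 TB = 4,000,000,000,000 bytes
Per item: 4.7 GB = 4,700,000,000 bytes
⌊4,000,000,000,000 / 4,700,000,000⌋ = 851

851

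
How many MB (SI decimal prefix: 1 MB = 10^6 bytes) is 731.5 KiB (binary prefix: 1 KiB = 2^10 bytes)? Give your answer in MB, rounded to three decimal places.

0.749 MB

731.5 KiB × 1,024 bytes/KiB = 749,056 bytes
1 MB = 10^6 bytes = 1,000,000 bytes
749,056 / 1,000,000 = 0.749 MB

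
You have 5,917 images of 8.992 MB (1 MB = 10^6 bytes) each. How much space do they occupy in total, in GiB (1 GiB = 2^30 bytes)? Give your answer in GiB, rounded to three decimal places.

49.552 GiB

Total = 5,917 × 8.992 MB = 53205.664 MB
= 53205.664 × 1,000,000 bytes = 53,205,664,000 bytes
1 GiB = 1,073,741,824 bytes
53,205,664,000 / 1,073,741,824 = 49.552 GiB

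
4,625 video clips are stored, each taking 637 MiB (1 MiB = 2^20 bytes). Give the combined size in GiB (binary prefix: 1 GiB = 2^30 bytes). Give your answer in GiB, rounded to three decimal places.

2,877.075 GiB

Total = 4,625 × 637 MiB = 2,946,125 MiB
= 2,946,125 × 1,048,576 bytes = 3,089,235,968,000 bytes
1 GiB = 1,073,741,824 bytes
3,089,235,968,000 / 1,073,741,824 = 2,877.075 GiB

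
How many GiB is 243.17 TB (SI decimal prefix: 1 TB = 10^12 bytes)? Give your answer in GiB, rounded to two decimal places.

226,469.71 GiB

243.17 TB = 243.17 × 10^12 bytes = 243,170,000,000,000 bytes
1 GiB = 1,073,741,824 bytes
243,170,000,000,000 / 1,073,741,824 = 226,469.71 GiB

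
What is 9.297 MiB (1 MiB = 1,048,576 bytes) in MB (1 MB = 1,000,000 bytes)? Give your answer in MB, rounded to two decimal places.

9.75 MB

9.297 MiB = 9.297 × 2^20 bytes = 9,748,611.072 bytes
1 MB = 1,000,000 bytes
9,748,611.072 / 1,000,000 = 9.75 MB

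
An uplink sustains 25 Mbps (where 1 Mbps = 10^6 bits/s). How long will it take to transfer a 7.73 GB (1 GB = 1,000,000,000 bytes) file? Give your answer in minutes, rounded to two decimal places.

41.23 minutes

7.73 GB = 7,730,000,000 bytes = 61,840,000,000 bits
25 Mbps = 25,000,000 bits/s
time = 61,840,000,000 / 25,000,000 = 2,473.600 s
2,473.600 s / 60 = 41.23 minutes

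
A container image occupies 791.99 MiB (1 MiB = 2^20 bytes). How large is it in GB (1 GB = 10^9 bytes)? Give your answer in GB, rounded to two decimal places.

0.83 GB

791.99 MiB = 791.99 × 2^20 bytes = 830,461,706.24 bytes
1 GB = 1,000,000,000 bytes
830,461,706.24 / 1,000,000,000 = 0.83 GB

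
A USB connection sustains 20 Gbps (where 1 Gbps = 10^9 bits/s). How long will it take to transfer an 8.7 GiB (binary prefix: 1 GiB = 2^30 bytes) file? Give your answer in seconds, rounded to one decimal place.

3.7 seconds

8.7 GiB = 9,341,553,868.8 bytes = 74,732,430,950.4 bits
20 Gbps = 20,000,000,000 bits/s
time = 74,732,430,950.4 / 20,000,000,000 = 3.7 s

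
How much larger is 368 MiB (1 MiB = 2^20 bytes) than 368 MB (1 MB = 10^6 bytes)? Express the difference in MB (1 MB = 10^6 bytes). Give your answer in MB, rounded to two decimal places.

368 MiB = 368 × 1,048,576 = 385,875,968 bytes
368 MB = 368 × 1,000,000 = 368,000,000 bytes
difference = 17,875,968 bytes
17,875,968 / 1,000,000 = 17.88 MB

17.88 MB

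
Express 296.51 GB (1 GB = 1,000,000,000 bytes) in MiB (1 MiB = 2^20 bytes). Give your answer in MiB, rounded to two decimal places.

282,773.97 MiB

296.51 GB = 296.51 × 10^9 bytes = 296,510,000,000 bytes
1 MiB = 2^20 bytes = 1,048,576 bytes
296,510,000,000 / 1,048,576 = 282,773.97 MiB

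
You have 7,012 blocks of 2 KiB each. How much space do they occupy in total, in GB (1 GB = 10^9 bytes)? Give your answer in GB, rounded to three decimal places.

Total = 7,012 × 2 KiB = 14,024 KiB
= 14,024 × 1,024 bytes = 14,360,576 bytes
1 GB = 1,000,000,000 bytes
14,360,576 / 1,000,000,000 = 0.014 GB

0.014 GB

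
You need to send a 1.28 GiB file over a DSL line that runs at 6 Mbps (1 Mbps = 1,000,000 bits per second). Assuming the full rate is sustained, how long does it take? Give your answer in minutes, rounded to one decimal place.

1.28 GiB = 1,374,389,534.72 bytes = 10,995,116,277.76 bits
6 Mbps = 6,000,000 bits/s
time = 10,995,116,277.76 / 6,000,000 = 1,832.52 s
1,832.52 s / 60 = 30.5 minutes

30.5 minutes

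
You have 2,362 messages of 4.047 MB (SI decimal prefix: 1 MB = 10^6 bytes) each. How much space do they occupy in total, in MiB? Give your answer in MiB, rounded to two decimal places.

Total = 2,362 × 4.047 MB = 9559.014 MB
= 9559.014 × 1,000,000 bytes = 9,559,014,000 bytes
1 MiB = 1,048,576 bytes
9,559,014,000 / 1,048,576 = 9,116.19 MiB

9,116.19 MiB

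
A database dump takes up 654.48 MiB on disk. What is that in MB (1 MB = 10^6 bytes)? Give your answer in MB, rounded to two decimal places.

686.27 MB

654.48 MiB = 654.48 × 2^20 bytes = 686,272,020.48 bytes
1 MB = 1,000,000 bytes
686,272,020.48 / 1,000,000 = 686.27 MB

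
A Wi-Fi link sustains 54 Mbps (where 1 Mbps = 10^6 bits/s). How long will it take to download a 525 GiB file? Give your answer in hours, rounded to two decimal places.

525 GiB = 563,714,457,600 bytes = 4,509,715,660,800 bits
54 Mbps = 54,000,000 bits/s
time = 4,509,715,660,800 / 54,000,000 = 83,513.2530 s
83,513.2530 s / 3600 = 23.20 hours

23.20 hours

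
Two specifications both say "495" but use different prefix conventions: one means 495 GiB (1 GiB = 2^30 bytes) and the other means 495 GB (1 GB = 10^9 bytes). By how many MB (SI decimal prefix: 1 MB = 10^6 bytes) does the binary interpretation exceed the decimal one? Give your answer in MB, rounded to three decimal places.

495 GiB = 495 × 1,073,741,824 = 531,502,202,880 bytes
495 GB = 495 × 1,000,000,000 = 495,000,000,000 bytes
difference = 36,502,202,880 bytes
36,502,202,880 / 1,000,000 = 36,502.203 MB

36,502.203 MB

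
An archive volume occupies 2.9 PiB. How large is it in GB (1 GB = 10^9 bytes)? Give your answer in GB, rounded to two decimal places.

3,265,109.73 GB

2.9 PiB = 2.9 × 2^50 bytes = 3,265,109,729,843,609.6 bytes
1 GB = 10^9 bytes = 1,000,000,000 bytes
3,265,109,729,843,609.6 / 1,000,000,000 = 3,265,109.73 GB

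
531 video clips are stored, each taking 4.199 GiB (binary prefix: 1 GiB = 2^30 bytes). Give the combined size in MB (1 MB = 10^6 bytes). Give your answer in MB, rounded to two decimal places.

Total = 531 × 4.199 GiB = 2229.669 GiB
= 2229.669 × 1,073,741,824 bytes = 2,394,088,858,976.256 bytes
1 MB = 1,000,000 bytes
2,394,088,858,976.256 / 1,000,000 = 2,394,088.86 MB

2,394,088.86 MB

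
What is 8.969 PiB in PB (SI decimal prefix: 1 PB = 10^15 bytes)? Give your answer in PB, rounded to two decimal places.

10.10 PB

8.969 PiB = 8.969 × 2^50 bytes = 10,098,196,264,471,494.656 bytes
1 PB = 1,000,000,000,000,000 bytes
10,098,196,264,471,494.656 / 1,000,000,000,000,000 = 10.10 PB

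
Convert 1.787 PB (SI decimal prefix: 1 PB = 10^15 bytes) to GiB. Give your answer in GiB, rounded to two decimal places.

1,664,273.44 GiB

1.787 PB = 1.787 × 10^15 bytes = 1,787,000,000,000,000 bytes
1 GiB = 2^30 bytes = 1,073,741,824 bytes
1,787,000,000,000,000 / 1,073,741,824 = 1,664,273.44 GiB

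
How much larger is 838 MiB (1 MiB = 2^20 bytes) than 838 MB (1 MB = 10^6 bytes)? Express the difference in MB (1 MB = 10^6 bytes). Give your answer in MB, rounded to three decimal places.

40.707 MB

838 MiB = 838 × 1,048,576 = 878,706,688 bytes
838 MB = 838 × 1,000,000 = 838,000,000 bytes
difference = 40,706,688 bytes
40,706,688 / 1,000,000 = 40.707 MB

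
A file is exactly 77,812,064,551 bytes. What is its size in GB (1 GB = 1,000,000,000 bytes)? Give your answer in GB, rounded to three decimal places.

77.812 GB

77,812,064,551 bytes given.
1 GB = 1,000,000,000 bytes
77,812,064,551 / 1,000,000,000 = 77.812 GB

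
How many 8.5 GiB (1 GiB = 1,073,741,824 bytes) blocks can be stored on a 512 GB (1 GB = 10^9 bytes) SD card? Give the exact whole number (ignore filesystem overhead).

Capacity: 512 GB = 512,000,000,000 bytes
Per item: 8.5 GiB = 9,126,805,504 bytes
⌊512,000,000,000 / 9,126,805,504⌋ = 56

56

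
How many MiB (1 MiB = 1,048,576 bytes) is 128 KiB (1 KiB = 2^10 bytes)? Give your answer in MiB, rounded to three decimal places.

128 KiB = 128 × 2^10 bytes = 131,072 bytes
1 MiB = 2^20 bytes = 1,048,576 bytes
131,072 / 1,048,576 = 0.125 MiB

0.125 MiB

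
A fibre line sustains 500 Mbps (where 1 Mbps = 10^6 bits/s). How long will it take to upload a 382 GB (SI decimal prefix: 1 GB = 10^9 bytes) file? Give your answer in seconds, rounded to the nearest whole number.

6,112 seconds

382 GB = 382,000,000,000 bytes = 3,056,000,000,000 bits
500 Mbps = 500,000,000 bits/s
time = 3,056,000,000,000 / 500,000,000 = 6,112 s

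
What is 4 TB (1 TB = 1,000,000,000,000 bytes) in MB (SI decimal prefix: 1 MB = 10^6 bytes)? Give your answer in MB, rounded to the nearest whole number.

4,000,000 MB

4 TB × 1,000,000,000,000 bytes/TB = 4,000,000,000,000 bytes
1 MB = 1,000,000 bytes
4,000,000,000,000 / 1,000,000 = 4,000,000 MB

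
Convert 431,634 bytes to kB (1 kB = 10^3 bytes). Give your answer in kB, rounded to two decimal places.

431,634 bytes given.
1 kB = 1,000 bytes
431,634 / 1,000 = 431.63 kB

431.63 kB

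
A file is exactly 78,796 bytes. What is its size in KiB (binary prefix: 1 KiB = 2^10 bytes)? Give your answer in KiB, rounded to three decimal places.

76.949 KiB

78,796 bytes given.
1 KiB = 2^10 bytes = 1,024 bytes
78,796 / 1,024 = 76.949 KiB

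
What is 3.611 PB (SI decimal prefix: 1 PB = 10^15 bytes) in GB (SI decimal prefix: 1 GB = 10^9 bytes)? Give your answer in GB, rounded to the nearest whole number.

3,611,000 GB

3.611 PB × 1,000,000,000,000,000 bytes/PB = 3,611,000,000,000,000 bytes
1 GB = 1,000,000,000 bytes
3,611,000,000,000,000 / 1,000,000,000 = 3,611,000 GB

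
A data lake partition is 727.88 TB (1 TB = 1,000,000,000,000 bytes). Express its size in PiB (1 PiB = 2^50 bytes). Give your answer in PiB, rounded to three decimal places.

727.88 TB = 727.88 × 10^12 bytes = 727,880,000,000,000 bytes
1 PiB = 2^50 bytes = 1,125,899,906,842,624 bytes
727,880,000,000,000 / 1,125,899,906,842,624 = 0.646 PiB

0.646 PiB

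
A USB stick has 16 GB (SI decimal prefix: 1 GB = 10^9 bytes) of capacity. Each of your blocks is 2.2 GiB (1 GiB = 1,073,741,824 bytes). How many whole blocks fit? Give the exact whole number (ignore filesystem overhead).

6

Capacity: 16 GB = 16,000,000,000 bytes
Per item: 2.2 GiB = 2,362,232,012.8 bytes
⌊16,000,000,000 / 2,362,232,012.8⌋ = 6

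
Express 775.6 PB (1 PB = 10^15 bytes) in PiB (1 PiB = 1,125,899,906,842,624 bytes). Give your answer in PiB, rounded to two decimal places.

775.6 PB = 775.6 × 10^15 bytes = 775,600,000,000,000,000 bytes
1 PiB = 2^50 bytes = 1,125,899,906,842,624 bytes
775,600,000,000,000,000 / 1,125,899,906,842,624 = 688.87 PiB

688.87 PiB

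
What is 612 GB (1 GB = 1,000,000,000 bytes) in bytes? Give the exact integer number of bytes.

612,000,000,000 bytes

612 × 1,000,000,000 = 612,000,000,000 bytes  (1 GB = 10^9 bytes)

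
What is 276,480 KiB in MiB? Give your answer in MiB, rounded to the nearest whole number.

276,480 KiB × 1,024 bytes/KiB = 283,115,520 bytes
1 MiB = 1,048,576 bytes
283,115,520 / 1,048,576 = 270 MiB

270 MiB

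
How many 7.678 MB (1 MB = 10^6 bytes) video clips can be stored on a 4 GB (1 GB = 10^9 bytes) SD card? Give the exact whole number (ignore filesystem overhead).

520

Capacity: 4 GB = 4,000,000,000 bytes
Per item: 7.678 MB = 7,678,000 bytes
⌊4,000,000,000 / 7,678,000⌋ = 520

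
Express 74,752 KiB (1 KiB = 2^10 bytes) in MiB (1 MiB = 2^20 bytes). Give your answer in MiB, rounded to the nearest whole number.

74,752 KiB × 1,024 bytes/KiB = 76,546,048 bytes
1 MiB = 1,048,576 bytes
76,546,048 / 1,048,576 = 73 MiB

73 MiB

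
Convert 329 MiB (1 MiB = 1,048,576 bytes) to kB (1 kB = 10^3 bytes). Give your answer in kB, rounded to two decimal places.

329 MiB = 329 × 2^20 bytes = 344,981,504 bytes
1 kB = 1,000 bytes
344,981,504 / 1,000 = 344,981.50 kB

344,981.50 kB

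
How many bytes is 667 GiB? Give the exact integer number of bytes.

716,185,796,608 bytes

667 × 1,073,741,824 = 716,185,796,608 bytes  (1 GiB = 2^30 bytes)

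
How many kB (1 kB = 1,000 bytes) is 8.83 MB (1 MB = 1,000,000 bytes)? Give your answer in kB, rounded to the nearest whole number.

8.83 MB = 8.83 × 10^6 bytes = 8,830,000 bytes
1 kB = 10^3 bytes = 1,000 bytes
8,830,000 / 1,000 = 8,830 kB

8,830 kB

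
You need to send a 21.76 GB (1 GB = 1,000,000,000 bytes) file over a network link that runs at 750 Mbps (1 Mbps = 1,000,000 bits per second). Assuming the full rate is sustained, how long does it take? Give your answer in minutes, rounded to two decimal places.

21.76 GB = 21,760,000,000 bytes = 174,080,000,000 bits
750 Mbps = 750,000,000 bits/s
time = 174,080,000,000 / 750,000,000 = 232.107 s
232.107 s / 60 = 3.87 minutes

3.87 minutes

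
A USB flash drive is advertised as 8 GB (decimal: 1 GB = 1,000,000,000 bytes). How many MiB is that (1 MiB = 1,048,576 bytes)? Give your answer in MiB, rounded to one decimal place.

8 GB = 8 × 10^9 bytes = 8,000,000,000 bytes
1 MiB = 2^20 bytes = 1,048,576 bytes
8,000,000,000 / 1,048,576 = 7,629.4 MiB

7,629.4 MiB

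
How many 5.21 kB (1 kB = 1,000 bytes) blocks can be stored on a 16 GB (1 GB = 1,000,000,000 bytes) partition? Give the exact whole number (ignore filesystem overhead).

3,071,017

Capacity: 16 GB = 16,000,000,000 bytes
Per item: 5.21 kB = 5,210 bytes
⌊16,000,000,000 / 5,210⌋ = 3,071,017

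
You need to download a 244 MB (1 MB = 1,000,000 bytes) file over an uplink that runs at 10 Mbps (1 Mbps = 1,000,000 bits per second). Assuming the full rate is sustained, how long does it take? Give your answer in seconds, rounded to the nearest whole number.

244 MB = 244,000,000 bytes = 1,952,000,000 bits
10 Mbps = 10,000,000 bits/s
time = 1,952,000,000 / 10,000,000 = 195 s

195 seconds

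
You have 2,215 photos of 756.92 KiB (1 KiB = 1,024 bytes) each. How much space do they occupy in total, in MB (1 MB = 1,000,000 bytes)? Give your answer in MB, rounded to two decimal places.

Total = 2,215 × 756.92 KiB = 1676577.8 KiB
= 1676577.8 × 1,024 bytes = 1,716,815,667.2 bytes
1 MB = 1,000,000 bytes
1,716,815,667.2 / 1,000,000 = 1,716.82 MB

1,716.82 MB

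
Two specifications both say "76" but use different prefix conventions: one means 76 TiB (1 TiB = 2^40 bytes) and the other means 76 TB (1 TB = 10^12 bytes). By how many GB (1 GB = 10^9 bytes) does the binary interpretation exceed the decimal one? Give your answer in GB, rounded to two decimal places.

7,562.88 GB

76 TiB = 76 × 1,099,511,627,776 = 83,562,883,710,976 bytes
76 TB = 76 × 1,000,000,000,000 = 76,000,000,000,000 bytes
difference = 7,562,883,710,976 bytes
7,562,883,710,976 / 1,000,000,000 = 7,562.88 GB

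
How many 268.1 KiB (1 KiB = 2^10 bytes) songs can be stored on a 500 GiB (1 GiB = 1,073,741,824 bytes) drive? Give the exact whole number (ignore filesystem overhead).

1,955,568

Capacity: 500 GiB = 536,870,912,000 bytes
Per item: 268.1 KiB = 274,534.4 bytes
⌊536,870,912,000 / 274,534.4⌋ = 1,955,568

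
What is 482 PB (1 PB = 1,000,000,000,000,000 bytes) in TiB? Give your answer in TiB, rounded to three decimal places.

438,376.446 TiB

482 PB = 482 × 10^15 bytes = 482,000,000,000,000,000 bytes
1 TiB = 2^40 bytes = 1,099,511,627,776 bytes
482,000,000,000,000,000 / 1,099,511,627,776 = 438,376.446 TiB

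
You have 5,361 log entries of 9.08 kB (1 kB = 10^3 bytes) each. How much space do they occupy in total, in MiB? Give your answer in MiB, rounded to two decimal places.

46.42 MiB

Total = 5,361 × 9.08 kB = 48677.88 kB
= 48677.88 × 1,000 bytes = 48,677,880 bytes
1 MiB = 1,048,576 bytes
48,677,880 / 1,048,576 = 46.42 MiB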